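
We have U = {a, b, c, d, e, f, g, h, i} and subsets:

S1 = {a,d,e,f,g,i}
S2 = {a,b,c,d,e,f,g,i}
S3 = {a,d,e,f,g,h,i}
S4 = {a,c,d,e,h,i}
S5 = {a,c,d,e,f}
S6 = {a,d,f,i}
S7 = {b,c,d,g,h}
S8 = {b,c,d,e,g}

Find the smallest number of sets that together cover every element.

S1, S7 together cover {a, b, c, d, e, f, g, h, i} — every element.
No single set contains all 9 elements, so 2 is optimal.

2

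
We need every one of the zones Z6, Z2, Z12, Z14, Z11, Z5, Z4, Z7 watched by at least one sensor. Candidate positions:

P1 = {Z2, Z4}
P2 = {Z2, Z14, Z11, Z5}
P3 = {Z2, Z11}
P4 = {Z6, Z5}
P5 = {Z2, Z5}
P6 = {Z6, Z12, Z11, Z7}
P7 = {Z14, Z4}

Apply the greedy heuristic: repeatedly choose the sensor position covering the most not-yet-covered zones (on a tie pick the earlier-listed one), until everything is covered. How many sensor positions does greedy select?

3

Pick 1: P2 covers 4 new zones (Z2, Z14, Z11, Z5).
Pick 2: P6 covers 3 new zones (Z6, Z12, Z7).
Pick 3: P1 covers 1 new zones (Z4).
Greedy uses 3 sensor positions.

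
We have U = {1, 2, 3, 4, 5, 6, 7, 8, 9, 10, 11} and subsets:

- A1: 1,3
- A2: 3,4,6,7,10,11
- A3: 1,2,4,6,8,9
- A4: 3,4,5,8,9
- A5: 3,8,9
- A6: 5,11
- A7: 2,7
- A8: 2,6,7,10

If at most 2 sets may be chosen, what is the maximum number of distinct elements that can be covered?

Choosing A2, A3 covers {1, 2, 3, 4, 6, 7, 8, 9, 10, 11} — 10 elements.
No choice of 2 sets does better; here 5 is left uncovered.

10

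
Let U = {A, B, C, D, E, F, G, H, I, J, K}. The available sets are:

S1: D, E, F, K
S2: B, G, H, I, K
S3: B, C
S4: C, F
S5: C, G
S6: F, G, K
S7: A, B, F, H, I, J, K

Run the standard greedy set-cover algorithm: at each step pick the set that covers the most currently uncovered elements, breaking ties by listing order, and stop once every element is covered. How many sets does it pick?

3

Pick 1: S7 covers 7 new elements (A, B, F, H, I, J, K).
Pick 2: S1 covers 2 new elements (D, E).
Pick 3: S5 covers 2 new elements (C, G).
Greedy uses 3 sets.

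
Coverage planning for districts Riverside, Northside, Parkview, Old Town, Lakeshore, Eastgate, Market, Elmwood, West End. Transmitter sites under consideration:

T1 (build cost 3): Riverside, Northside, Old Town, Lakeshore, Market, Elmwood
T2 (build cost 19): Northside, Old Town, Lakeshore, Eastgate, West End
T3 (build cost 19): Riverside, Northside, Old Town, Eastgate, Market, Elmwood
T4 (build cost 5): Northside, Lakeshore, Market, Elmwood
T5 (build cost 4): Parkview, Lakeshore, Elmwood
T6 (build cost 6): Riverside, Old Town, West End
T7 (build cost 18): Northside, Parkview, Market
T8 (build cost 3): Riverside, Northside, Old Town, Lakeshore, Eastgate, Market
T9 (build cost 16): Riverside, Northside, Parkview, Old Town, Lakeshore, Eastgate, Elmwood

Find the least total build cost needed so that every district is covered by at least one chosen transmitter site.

13

T5, T6, T8 cover every district at build cost 4 + 6 + 3 = 13.
Any cover uses at least 3 transmitter sites; among all covering selections none totals below 13.
Greedy by coverage-per-build cost would pick T1, T8, T5, T6 for 16 — worse than the optimum 13.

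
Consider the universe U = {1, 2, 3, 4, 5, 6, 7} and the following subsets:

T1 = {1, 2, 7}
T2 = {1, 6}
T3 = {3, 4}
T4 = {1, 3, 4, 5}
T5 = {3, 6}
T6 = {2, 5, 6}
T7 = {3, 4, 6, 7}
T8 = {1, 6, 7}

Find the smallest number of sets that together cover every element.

3

T1, T2, T4 together cover {1, 2, 3, 4, 5, 6, 7} — every element.
No 2 of the 8 sets cover everything (all 28 pairs fall short), so 3 is minimum.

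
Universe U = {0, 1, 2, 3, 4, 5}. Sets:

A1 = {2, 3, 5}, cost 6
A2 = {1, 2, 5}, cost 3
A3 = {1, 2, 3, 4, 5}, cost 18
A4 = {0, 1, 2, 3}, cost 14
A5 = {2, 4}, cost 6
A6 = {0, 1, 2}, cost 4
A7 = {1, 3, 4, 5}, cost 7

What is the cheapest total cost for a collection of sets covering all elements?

A6, A7 cover every element at cost 4 + 7 = 11.
Any cover uses at least 2 sets; among all covering selections none totals below 11.

11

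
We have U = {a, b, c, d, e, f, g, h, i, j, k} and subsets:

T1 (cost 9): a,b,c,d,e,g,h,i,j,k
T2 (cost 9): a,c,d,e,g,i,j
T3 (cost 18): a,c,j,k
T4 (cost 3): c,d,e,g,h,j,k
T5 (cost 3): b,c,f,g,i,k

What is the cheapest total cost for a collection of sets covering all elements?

12

T1, T5 cover every element at cost 9 + 3 = 12.
Any cover uses at least 2 sets; among all covering selections none totals below 12.
Greedy by coverage-per-cost would pick T4, T5, T1 for 15 — worse than the optimum 12.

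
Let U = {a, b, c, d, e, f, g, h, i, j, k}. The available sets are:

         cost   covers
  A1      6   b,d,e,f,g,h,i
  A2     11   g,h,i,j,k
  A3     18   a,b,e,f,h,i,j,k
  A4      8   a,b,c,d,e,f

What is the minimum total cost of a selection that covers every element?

A2, A4 cover every element at cost 11 + 8 = 19.
Any cover uses at least 2 sets; among all covering selections none totals below 19.
Greedy by coverage-per-cost would pick A1, A4, A2 for 25 — worse than the optimum 19.

19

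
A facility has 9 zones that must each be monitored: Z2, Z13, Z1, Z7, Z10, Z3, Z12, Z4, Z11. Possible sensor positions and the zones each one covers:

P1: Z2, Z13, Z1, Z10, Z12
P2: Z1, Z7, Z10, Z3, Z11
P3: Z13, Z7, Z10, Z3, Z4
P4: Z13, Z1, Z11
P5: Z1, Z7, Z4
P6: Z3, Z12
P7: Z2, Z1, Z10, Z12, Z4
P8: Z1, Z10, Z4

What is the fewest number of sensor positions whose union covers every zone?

3

P1, P2, P3 together cover {Z2, Z13, Z1, Z7, Z10, Z3, Z12, Z4, Z11} — every zone.
No 2 of the 8 sensor positions cover everything (all 28 pairs fall short), so 3 is minimum.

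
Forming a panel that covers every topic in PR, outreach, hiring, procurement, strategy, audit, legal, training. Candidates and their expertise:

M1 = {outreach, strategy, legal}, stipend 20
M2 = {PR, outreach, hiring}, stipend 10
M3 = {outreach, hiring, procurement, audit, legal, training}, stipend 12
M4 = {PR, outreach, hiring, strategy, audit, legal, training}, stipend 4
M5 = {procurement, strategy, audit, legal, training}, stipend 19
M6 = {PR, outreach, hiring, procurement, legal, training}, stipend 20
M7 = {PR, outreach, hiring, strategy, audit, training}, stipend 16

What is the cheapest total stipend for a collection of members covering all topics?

M3, M4 cover every topic at stipend 12 + 4 = 16.
Any cover uses at least 2 members; among all covering selections none totals below 16.

16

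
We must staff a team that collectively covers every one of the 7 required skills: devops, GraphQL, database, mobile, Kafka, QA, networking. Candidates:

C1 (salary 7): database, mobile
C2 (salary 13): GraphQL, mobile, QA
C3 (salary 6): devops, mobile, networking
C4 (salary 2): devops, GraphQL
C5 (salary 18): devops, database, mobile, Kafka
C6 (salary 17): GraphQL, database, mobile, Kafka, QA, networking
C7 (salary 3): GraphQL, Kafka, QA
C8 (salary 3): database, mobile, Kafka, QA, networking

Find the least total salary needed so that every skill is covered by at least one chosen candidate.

5

C4, C8 cover every skill at salary 2 + 3 = 5.
Any cover uses at least 2 candidates; among all covering selections none totals below 5.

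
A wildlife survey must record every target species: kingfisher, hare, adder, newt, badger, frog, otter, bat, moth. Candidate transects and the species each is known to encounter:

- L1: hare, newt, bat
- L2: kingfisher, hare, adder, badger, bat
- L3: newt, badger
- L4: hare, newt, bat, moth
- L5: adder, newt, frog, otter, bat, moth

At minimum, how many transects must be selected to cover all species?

L2, L5 together cover {kingfisher, hare, adder, newt, badger, frog, otter, bat, moth} — every species.
No single transect contains all 9 species, so 2 is optimal.

2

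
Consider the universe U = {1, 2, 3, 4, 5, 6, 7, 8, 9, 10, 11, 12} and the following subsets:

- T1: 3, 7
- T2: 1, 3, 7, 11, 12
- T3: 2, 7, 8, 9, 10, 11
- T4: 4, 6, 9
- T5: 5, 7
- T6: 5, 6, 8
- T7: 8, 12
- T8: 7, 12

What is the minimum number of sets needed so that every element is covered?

4

T2, T3, T4, T5 together cover {1, 2, 3, 4, 5, 6, 7, 8, 9, 10, 11, 12} — every element.
No 3 of the 8 sets cover everything (all 56 triples fall short), so 4 is minimum.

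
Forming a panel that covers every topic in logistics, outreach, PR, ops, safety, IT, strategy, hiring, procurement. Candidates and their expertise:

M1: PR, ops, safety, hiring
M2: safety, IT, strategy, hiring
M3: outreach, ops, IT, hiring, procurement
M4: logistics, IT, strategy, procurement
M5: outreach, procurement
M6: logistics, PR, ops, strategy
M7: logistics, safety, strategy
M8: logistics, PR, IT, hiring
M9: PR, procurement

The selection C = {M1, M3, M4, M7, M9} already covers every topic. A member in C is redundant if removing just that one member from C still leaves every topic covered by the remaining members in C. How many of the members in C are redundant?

4

Drop M1: the rest still cover every topic — redundant.
Drop M3: outreach uncovered — not redundant.
Drop M4: the rest still cover every topic — redundant.
Drop M7: the rest still cover every topic — redundant.
Drop M9: the rest still cover every topic — redundant.
4 redundant: M1, M4, M7, M9.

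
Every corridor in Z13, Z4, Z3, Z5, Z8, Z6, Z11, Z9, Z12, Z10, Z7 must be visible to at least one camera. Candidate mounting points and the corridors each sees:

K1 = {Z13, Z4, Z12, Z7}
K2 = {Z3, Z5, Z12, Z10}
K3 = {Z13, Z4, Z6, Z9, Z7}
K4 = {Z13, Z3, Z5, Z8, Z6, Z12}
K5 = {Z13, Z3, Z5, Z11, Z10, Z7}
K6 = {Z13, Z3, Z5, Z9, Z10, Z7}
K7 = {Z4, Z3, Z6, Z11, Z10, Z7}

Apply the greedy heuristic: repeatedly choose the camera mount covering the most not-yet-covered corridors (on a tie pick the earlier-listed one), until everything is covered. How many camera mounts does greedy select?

3

Pick 1: K4 covers 6 new corridors (Z13, Z3, Z5, Z8, Z6, Z12).
Pick 2: K7 covers 4 new corridors (Z4, Z11, Z10, Z7).
Pick 3: K3 covers 1 new corridors (Z9).
Greedy uses 3 camera mounts.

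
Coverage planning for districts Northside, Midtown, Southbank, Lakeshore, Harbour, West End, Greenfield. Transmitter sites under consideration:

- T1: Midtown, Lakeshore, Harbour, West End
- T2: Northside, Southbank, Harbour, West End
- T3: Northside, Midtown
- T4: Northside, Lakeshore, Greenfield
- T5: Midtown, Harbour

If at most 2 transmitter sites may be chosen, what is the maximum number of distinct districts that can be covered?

Choosing T1, T2 covers {Northside, Midtown, Southbank, Lakeshore, Harbour, West End} — 6 districts.
No choice of 2 transmitter sites does better; here Greenfield is left uncovered.

6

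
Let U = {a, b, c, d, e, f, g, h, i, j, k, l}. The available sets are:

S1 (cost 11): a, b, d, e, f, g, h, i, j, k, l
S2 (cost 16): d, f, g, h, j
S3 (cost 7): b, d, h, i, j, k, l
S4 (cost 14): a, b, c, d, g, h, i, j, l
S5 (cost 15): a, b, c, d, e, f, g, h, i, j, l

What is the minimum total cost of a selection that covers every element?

22

S3, S5 cover every element at cost 7 + 15 = 22.
Any cover uses at least 2 sets; among all covering selections none totals below 22.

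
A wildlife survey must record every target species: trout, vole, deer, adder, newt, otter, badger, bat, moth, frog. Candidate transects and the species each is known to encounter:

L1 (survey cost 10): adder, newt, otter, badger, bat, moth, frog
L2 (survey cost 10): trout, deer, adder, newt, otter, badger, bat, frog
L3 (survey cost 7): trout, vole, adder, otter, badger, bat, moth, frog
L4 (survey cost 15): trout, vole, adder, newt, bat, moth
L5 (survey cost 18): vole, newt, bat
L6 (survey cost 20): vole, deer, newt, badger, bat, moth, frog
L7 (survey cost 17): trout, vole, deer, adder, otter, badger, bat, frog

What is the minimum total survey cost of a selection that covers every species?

17

L2, L3 cover every species at survey cost 10 + 7 = 17.
Any cover uses at least 2 transects; among all covering selections none totals below 17.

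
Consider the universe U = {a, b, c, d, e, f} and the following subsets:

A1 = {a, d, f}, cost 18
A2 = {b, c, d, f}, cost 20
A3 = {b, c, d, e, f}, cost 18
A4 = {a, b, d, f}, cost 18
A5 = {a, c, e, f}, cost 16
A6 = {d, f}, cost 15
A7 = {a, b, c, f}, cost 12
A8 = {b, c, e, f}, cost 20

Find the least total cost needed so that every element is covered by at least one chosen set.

30

A3, A7 cover every element at cost 18 + 12 = 30.
Any cover uses at least 2 sets; among all covering selections none totals below 30.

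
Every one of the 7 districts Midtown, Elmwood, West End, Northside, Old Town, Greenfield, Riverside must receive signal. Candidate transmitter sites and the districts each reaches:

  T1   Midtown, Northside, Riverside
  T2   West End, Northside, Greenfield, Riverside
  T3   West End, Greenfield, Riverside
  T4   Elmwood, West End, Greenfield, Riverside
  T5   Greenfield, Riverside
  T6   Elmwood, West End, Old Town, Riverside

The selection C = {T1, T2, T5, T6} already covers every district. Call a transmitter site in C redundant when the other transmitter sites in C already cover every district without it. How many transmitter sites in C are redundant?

2

Drop T1: Midtown uncovered — not redundant.
Drop T2: the rest still cover every district — redundant.
Drop T5: the rest still cover every district — redundant.
Drop T6: Elmwood, Old Town uncovered — not redundant.
2 redundant: T2, T5.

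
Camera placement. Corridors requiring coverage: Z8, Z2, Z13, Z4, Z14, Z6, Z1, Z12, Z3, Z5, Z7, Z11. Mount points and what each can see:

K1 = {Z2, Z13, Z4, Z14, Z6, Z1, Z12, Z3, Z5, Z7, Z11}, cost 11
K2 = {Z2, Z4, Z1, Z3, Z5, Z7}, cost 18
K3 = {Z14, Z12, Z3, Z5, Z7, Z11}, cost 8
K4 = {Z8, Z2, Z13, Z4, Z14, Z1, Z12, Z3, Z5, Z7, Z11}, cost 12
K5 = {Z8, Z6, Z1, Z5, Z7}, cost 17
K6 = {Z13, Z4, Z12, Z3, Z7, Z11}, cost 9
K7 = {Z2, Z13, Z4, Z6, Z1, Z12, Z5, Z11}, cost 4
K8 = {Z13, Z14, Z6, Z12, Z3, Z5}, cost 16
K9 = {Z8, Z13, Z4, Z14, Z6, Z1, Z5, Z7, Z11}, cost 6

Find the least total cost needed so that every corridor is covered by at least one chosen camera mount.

16

K4, K7 cover every corridor at cost 12 + 4 = 16.
Any cover uses at least 2 camera mounts; among all covering selections none totals below 16.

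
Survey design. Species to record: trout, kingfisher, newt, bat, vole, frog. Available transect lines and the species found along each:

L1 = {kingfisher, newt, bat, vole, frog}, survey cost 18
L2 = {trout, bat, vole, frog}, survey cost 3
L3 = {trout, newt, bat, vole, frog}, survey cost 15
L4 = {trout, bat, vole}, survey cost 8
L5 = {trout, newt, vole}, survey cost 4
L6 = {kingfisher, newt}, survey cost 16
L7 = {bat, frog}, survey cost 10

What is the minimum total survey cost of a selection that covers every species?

L2, L6 cover every species at survey cost 3 + 16 = 19.
Any cover uses at least 2 transects; among all covering selections none totals below 19.
Greedy by coverage-per-survey cost would pick L2, L5, L6 for 23 — worse than the optimum 19.

19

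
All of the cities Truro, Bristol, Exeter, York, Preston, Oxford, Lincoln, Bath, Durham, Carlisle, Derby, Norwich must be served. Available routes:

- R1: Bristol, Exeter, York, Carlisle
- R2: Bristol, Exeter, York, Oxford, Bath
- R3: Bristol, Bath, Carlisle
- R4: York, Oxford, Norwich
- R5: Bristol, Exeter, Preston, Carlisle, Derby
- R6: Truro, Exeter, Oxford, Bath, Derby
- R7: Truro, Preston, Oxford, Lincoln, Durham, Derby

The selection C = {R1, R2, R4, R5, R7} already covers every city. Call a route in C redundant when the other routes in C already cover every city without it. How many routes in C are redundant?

2

Drop R1: the rest still cover every city — redundant.
Drop R2: Bath uncovered — not redundant.
Drop R4: Norwich uncovered — not redundant.
Drop R5: the rest still cover every city — redundant.
Drop R7: Truro, Lincoln, Durham uncovered — not redundant.
2 redundant: R1, R5.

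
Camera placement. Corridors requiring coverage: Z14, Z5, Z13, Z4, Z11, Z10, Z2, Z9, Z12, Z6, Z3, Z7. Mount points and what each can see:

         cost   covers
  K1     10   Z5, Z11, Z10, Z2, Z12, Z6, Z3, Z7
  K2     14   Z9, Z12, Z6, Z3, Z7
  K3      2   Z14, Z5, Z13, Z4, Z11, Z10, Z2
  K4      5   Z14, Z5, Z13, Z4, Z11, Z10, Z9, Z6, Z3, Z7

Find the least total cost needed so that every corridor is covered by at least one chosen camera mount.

15

K1, K4 cover every corridor at cost 10 + 5 = 15.
Any cover uses at least 2 camera mounts; among all covering selections none totals below 15.
Greedy by coverage-per-cost would pick K3, K4, K1 for 17 — worse than the optimum 15.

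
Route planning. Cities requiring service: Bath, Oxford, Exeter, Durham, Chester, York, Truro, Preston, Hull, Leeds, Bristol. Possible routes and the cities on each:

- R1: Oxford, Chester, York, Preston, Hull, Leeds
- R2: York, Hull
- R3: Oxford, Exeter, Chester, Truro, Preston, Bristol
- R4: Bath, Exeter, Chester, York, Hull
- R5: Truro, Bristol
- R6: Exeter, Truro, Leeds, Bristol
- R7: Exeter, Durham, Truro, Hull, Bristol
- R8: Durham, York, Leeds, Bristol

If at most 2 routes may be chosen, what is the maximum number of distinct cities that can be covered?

Choosing R1, R7 covers {Oxford, Exeter, Durham, Chester, York, Truro, Preston, Hull, Leeds, Bristol} — 10 cities.
No choice of 2 routes does better; here Bath is left uncovered.

10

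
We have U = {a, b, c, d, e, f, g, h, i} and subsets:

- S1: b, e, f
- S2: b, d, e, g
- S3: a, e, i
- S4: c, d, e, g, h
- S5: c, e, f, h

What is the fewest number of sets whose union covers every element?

3

S1, S3, S4 together cover {a, b, c, d, e, f, g, h, i} — every element.
No 2 of the 5 sets cover everything (all 10 pairs fall short), so 3 is minimum.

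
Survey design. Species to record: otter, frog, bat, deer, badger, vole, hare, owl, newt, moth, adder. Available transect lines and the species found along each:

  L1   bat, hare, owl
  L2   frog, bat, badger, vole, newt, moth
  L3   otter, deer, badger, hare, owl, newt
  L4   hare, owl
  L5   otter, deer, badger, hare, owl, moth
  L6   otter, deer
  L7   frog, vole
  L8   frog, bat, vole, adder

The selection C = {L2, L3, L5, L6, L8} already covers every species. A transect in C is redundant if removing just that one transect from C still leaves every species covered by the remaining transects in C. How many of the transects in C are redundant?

Drop L2: the rest still cover every species — redundant.
Drop L3: the rest still cover every species — redundant.
Drop L5: the rest still cover every species — redundant.
Drop L6: the rest still cover every species — redundant.
Drop L8: adder uncovered — not redundant.
4 redundant: L2, L3, L5, L6.

4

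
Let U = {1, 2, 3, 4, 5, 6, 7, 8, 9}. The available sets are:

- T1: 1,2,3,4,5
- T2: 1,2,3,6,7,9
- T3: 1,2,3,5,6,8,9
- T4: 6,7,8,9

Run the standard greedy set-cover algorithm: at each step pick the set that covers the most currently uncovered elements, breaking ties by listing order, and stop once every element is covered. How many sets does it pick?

Pick 1: T3 covers 7 new elements (1, 2, 3, 5, 6, 8, 9).
Pick 2: T1 covers 1 new elements (4).
Pick 3: T2 covers 1 new elements (7).
Greedy uses 3 sets. (The true minimum is 2.)

3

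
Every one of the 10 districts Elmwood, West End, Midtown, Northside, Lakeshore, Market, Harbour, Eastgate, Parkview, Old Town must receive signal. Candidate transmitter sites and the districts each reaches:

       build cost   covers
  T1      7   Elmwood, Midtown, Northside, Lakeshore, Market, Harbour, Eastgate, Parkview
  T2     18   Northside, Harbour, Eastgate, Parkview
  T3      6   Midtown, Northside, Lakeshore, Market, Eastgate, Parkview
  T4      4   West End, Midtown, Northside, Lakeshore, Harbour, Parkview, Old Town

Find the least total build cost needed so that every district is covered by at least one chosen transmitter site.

T1, T4 cover every district at build cost 7 + 4 = 11.
Any cover uses at least 2 transmitter sites; among all covering selections none totals below 11.

11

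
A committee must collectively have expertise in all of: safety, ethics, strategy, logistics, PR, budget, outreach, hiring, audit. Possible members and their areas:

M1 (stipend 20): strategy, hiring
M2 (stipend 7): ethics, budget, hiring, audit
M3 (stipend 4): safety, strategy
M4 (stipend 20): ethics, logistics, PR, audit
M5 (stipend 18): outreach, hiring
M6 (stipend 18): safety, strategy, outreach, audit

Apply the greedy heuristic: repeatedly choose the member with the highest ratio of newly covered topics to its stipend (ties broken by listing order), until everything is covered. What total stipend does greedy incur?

49

Pick 1: M2 adds 4 new (ethics, budget, hiring, audit) at stipend 7 (ratio 4/7).
Pick 2: M3 adds 2 new (safety, strategy) at stipend 4 (ratio 2/4).
Pick 3: M4 adds 2 new (logistics, PR) at stipend 20 (ratio 2/20).
Pick 4: M5 adds 1 new (outreach) at stipend 18 (ratio 1/18).
Greedy total stipend: 7 + 4 + 20 + 18 = 49. (The true optimum is 45, so greedy overshoots here.)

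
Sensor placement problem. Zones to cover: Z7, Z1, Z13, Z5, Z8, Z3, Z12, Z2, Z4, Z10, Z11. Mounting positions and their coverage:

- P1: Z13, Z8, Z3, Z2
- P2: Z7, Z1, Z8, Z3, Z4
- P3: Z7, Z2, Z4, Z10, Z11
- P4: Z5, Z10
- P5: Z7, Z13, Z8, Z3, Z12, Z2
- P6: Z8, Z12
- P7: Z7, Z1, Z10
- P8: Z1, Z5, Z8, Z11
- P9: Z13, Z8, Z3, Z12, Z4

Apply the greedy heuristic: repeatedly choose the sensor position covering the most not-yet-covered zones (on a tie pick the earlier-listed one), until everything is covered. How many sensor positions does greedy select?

Pick 1: P5 covers 6 new zones (Z7, Z13, Z8, Z3, Z12, Z2).
Pick 2: P3 covers 3 new zones (Z4, Z10, Z11).
Pick 3: P8 covers 2 new zones (Z1, Z5).
Greedy uses 3 sensor positions.

3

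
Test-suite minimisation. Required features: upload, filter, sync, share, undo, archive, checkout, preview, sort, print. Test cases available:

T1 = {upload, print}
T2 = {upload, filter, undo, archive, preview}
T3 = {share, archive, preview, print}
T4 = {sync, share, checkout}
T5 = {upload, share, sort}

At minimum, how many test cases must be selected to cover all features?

T1, T2, T4, T5 together cover {upload, filter, sync, share, undo, archive, checkout, preview, sort, print} — every feature.
No 3 of the 5 test cases cover everything (all 10 triples fall short), so 4 is minimum.

4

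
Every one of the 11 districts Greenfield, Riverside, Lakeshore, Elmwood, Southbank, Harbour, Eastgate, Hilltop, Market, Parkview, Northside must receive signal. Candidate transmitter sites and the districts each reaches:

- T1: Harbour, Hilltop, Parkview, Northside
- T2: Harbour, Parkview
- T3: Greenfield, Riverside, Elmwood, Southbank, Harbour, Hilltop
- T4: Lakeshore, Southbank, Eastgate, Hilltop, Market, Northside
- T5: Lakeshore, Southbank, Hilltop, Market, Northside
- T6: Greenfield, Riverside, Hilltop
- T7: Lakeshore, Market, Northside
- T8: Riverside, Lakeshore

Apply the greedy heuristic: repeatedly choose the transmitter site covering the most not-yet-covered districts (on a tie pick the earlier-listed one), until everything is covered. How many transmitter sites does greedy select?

3

Pick 1: T3 covers 6 new districts (Greenfield, Riverside, Elmwood, Southbank, Harbour, Hilltop).
Pick 2: T4 covers 4 new districts (Lakeshore, Eastgate, Market, Northside).
Pick 3: T1 covers 1 new districts (Parkview).
Greedy uses 3 transmitter sites.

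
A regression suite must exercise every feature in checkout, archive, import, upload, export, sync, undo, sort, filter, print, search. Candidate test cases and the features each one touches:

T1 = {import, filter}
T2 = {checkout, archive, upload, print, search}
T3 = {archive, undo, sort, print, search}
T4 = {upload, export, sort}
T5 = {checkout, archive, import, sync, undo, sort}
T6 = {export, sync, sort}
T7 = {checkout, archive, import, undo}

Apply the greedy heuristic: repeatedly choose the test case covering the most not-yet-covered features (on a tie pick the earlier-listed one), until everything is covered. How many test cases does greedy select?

4

Pick 1: T5 covers 6 new features (checkout, archive, import, sync, undo, sort).
Pick 2: T2 covers 3 new features (upload, print, search).
Pick 3: T1 covers 1 new features (filter).
Pick 4: T4 covers 1 new features (export).
Greedy uses 4 test cases.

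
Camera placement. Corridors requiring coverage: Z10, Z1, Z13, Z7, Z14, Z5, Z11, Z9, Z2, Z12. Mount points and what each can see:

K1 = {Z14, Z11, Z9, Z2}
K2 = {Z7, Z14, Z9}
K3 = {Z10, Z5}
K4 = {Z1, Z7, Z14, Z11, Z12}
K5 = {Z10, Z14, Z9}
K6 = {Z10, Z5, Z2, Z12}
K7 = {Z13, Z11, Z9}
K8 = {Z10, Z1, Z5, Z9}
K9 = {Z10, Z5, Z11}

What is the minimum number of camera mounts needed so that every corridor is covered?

3

K4, K6, K7 together cover {Z10, Z1, Z13, Z7, Z14, Z5, Z11, Z9, Z2, Z12} — every corridor.
No 2 of the 9 camera mounts cover everything (all 36 pairs fall short), so 3 is minimum.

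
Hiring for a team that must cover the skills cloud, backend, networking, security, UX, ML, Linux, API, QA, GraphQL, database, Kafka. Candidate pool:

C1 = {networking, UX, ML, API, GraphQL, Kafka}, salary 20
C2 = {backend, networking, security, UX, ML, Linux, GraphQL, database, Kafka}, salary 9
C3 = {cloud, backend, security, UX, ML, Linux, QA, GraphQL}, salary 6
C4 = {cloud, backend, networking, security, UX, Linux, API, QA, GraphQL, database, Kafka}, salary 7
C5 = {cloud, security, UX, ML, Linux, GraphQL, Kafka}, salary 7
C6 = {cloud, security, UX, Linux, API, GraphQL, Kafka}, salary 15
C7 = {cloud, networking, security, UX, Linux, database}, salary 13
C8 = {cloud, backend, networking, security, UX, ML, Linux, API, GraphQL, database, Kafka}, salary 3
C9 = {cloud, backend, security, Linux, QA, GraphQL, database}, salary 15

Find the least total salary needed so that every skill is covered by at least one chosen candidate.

C3, C8 cover every skill at salary 6 + 3 = 9.
Any cover uses at least 2 candidates; among all covering selections none totals below 9.

9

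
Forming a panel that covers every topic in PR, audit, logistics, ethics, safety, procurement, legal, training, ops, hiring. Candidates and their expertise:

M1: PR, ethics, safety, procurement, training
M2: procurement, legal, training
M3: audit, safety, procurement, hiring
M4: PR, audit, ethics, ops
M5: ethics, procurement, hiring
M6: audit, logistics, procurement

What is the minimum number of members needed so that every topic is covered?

M2, M3, M4, M6 together cover {PR, audit, logistics, ethics, safety, procurement, legal, training, ops, hiring} — every topic.
No 3 of the 6 members cover everything (all 20 triples fall short), so 4 is minimum.
Greedy (largest uncovered first) would take M1, M3, M2, M4, M6 — 5 members — but 4 suffice.

4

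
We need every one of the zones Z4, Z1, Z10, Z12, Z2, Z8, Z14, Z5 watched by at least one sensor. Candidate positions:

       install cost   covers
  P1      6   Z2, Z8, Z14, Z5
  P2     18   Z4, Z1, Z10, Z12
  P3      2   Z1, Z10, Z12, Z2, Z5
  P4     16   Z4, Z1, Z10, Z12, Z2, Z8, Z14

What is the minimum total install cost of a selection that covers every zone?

18

P3, P4 cover every zone at install cost 2 + 16 = 18.
Any cover uses at least 2 sensor positions; among all covering selections none totals below 18.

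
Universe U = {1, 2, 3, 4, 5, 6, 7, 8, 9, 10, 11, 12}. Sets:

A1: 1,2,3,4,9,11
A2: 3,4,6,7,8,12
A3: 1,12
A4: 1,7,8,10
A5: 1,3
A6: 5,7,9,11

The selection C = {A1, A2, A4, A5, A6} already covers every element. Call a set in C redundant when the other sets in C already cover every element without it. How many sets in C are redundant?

Drop A1: 2 uncovered — not redundant.
Drop A2: 6, 12 uncovered — not redundant.
Drop A4: 10 uncovered — not redundant.
Drop A5: the rest still cover every element — redundant.
Drop A6: 5 uncovered — not redundant.
1 redundant: A5.

1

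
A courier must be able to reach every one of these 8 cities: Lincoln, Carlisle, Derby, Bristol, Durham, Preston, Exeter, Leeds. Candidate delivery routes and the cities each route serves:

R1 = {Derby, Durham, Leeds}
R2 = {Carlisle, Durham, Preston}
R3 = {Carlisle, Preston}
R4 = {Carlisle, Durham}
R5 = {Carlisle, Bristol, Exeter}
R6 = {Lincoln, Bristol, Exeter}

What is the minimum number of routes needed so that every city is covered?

R1, R2, R6 together cover {Lincoln, Carlisle, Derby, Bristol, Durham, Preston, Exeter, Leeds} — every city.
No 2 of the 6 routes cover everything (all 15 pairs fall short), so 3 is minimum.
Greedy (largest uncovered first) would take R1, R5, R2, R6 — 4 routes — but 3 suffice.

3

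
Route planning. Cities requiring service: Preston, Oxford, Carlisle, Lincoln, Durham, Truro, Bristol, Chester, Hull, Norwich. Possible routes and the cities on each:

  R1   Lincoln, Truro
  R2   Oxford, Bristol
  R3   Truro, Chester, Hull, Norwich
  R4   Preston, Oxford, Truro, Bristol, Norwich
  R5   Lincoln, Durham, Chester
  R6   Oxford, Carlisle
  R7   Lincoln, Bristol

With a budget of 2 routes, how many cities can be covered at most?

8

Choosing R4, R5 covers {Preston, Oxford, Lincoln, Durham, Truro, Bristol, Chester, Norwich} — 8 cities.
No choice of 2 routes does better; here Carlisle, Hull are left uncovered.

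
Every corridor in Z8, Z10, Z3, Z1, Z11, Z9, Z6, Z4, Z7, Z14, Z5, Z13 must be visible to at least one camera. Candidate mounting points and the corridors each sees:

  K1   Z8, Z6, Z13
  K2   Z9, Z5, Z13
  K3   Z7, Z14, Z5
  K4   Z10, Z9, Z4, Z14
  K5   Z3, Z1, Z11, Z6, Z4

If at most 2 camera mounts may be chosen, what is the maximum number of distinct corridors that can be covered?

8

Choosing K2, K5 covers {Z3, Z1, Z11, Z9, Z6, Z4, Z5, Z13} — 8 corridors.
No choice of 2 camera mounts does better; here Z8, Z10, Z7, Z14 are left uncovered.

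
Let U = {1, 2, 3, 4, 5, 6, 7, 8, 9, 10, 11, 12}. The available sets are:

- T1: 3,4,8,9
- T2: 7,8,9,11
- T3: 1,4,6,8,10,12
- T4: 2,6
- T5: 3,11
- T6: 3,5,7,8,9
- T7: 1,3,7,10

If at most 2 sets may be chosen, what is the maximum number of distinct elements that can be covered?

10

Choosing T3, T6 covers {1, 3, 4, 5, 6, 7, 8, 9, 10, 12} — 10 elements.
No choice of 2 sets does better; here 2, 11 are left uncovered.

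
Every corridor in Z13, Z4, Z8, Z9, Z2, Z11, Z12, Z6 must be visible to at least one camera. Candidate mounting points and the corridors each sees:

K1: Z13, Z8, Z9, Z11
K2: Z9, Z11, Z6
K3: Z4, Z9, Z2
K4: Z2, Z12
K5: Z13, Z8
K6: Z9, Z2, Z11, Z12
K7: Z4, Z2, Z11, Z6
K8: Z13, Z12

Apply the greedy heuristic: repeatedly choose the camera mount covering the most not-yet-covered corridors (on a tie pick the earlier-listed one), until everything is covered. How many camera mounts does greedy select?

Pick 1: K1 covers 4 new corridors (Z13, Z8, Z9, Z11).
Pick 2: K7 covers 3 new corridors (Z4, Z2, Z6).
Pick 3: K4 covers 1 new corridors (Z12).
Greedy uses 3 camera mounts.

3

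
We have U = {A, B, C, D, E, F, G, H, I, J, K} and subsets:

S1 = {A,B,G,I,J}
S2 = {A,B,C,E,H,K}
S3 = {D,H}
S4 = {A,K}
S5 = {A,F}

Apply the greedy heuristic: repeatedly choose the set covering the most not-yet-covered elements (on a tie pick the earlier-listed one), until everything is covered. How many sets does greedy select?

4

Pick 1: S2 covers 6 new elements (A, B, C, E, H, K).
Pick 2: S1 covers 3 new elements (G, I, J).
Pick 3: S3 covers 1 new elements (D).
Pick 4: S5 covers 1 new elements (F).
Greedy uses 4 sets.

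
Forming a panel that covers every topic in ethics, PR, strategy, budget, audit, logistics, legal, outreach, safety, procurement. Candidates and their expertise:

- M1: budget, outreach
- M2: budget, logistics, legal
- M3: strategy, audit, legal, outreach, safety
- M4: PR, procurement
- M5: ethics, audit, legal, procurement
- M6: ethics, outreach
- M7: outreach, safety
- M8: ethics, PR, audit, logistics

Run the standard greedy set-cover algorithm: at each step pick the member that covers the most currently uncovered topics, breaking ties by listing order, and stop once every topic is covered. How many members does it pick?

4

Pick 1: M3 covers 5 new topics (strategy, audit, legal, outreach, safety).
Pick 2: M8 covers 3 new topics (ethics, PR, logistics).
Pick 3: M1 covers 1 new topics (budget).
Pick 4: M4 covers 1 new topics (procurement).
Greedy uses 4 members.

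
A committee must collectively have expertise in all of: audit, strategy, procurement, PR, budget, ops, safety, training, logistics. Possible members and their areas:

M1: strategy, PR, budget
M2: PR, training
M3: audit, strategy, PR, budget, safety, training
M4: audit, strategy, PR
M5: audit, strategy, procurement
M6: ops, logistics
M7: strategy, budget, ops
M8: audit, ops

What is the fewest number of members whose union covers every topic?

M3, M5, M6 together cover {audit, strategy, procurement, PR, budget, ops, safety, training, logistics} — every topic.
No 2 of the 8 members cover everything (all 28 pairs fall short), so 3 is minimum.

3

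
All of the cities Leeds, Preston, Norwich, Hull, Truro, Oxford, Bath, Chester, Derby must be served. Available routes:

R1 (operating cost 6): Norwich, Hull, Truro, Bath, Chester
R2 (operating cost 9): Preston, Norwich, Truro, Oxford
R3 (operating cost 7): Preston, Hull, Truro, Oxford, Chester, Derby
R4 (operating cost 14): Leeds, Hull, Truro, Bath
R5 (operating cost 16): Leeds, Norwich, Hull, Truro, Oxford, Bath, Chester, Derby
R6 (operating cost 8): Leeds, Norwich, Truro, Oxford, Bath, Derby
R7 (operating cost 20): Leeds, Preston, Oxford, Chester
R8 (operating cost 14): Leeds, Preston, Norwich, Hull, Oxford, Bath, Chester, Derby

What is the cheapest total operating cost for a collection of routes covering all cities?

15

R3, R6 cover every city at operating cost 7 + 8 = 15.
Any cover uses at least 2 routes; among all covering selections none totals below 15.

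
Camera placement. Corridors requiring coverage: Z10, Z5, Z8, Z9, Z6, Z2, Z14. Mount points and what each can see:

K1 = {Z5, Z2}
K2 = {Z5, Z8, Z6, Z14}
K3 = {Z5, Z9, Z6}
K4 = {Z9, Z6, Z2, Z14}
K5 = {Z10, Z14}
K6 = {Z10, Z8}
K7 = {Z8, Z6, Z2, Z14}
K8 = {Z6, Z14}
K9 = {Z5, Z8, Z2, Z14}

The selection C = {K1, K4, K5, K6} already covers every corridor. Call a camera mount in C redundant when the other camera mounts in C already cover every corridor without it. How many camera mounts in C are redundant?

Drop K1: Z5 uncovered — not redundant.
Drop K4: Z9, Z6 uncovered — not redundant.
Drop K5: the rest still cover every corridor — redundant.
Drop K6: Z8 uncovered — not redundant.
1 redundant: K5.

1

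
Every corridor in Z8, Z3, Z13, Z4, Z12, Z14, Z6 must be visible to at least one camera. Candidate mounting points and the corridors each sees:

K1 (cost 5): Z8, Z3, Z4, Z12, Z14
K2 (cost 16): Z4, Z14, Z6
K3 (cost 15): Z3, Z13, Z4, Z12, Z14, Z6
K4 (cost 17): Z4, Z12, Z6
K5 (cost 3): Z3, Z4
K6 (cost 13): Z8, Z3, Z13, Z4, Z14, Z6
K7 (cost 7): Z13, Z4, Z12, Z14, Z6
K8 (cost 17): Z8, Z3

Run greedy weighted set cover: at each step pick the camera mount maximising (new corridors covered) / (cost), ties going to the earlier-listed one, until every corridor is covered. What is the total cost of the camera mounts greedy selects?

12

Pick 1: K1 adds 5 new (Z8, Z3, Z4, Z12, Z14) at cost 5 (ratio 5/5).
Pick 2: K7 adds 2 new (Z13, Z6) at cost 7 (ratio 2/7).
Greedy total cost: 5 + 7 = 12.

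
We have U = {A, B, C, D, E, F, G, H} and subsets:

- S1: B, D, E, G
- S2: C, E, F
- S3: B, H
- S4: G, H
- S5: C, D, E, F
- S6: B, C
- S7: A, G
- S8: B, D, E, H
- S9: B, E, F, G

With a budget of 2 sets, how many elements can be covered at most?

6

Choosing S1, S2 covers {B, C, D, E, F, G} — 6 elements.
No choice of 2 sets does better; here A, H are left uncovered.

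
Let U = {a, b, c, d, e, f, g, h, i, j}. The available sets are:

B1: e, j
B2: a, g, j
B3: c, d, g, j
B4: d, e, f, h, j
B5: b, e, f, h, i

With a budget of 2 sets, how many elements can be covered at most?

Choosing B3, B5 covers {b, c, d, e, f, g, h, i, j} — 9 elements.
No choice of 2 sets does better; here a is left uncovered.

9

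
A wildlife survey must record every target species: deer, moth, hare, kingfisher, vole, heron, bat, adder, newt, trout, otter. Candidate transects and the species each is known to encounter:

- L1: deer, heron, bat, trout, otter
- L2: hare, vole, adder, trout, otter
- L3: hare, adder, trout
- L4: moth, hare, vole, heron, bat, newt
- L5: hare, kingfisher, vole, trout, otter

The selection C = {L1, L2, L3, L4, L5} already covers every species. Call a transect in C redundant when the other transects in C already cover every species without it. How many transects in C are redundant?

Drop L1: deer uncovered — not redundant.
Drop L2: the rest still cover every species — redundant.
Drop L3: the rest still cover every species — redundant.
Drop L4: moth, newt uncovered — not redundant.
Drop L5: kingfisher uncovered — not redundant.
2 redundant: L2, L3.

2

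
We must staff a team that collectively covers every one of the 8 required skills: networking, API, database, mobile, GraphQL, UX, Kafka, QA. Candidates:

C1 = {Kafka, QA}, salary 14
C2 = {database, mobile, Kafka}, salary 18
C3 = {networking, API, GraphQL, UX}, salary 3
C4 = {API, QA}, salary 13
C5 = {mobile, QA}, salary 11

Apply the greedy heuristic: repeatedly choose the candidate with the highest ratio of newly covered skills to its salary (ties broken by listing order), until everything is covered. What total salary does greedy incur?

Pick 1: C3 adds 4 new (networking, API, GraphQL, UX) at salary 3 (ratio 4/3).
Pick 2: C5 adds 2 new (mobile, QA) at salary 11 (ratio 2/11).
Pick 3: C2 adds 2 new (database, Kafka) at salary 18 (ratio 2/18).
Greedy total salary: 3 + 11 + 18 = 32.

32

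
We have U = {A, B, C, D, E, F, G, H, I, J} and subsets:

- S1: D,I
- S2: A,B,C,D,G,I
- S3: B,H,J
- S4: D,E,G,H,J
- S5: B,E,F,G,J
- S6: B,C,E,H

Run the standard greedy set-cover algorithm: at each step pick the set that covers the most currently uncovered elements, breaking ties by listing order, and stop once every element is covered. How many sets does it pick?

3

Pick 1: S2 covers 6 new elements (A, B, C, D, G, I).
Pick 2: S4 covers 3 new elements (E, H, J).
Pick 3: S5 covers 1 new elements (F).
Greedy uses 3 sets.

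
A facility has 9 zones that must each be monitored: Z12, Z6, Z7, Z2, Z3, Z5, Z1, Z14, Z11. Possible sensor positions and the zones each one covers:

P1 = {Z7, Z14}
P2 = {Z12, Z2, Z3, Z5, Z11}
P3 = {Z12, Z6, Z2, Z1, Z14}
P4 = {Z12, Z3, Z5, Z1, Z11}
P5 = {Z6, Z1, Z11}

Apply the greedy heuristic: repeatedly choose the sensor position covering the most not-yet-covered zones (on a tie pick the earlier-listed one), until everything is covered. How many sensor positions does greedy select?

Pick 1: P2 covers 5 new zones (Z12, Z2, Z3, Z5, Z11).
Pick 2: P3 covers 3 new zones (Z6, Z1, Z14).
Pick 3: P1 covers 1 new zones (Z7).
Greedy uses 3 sensor positions.

3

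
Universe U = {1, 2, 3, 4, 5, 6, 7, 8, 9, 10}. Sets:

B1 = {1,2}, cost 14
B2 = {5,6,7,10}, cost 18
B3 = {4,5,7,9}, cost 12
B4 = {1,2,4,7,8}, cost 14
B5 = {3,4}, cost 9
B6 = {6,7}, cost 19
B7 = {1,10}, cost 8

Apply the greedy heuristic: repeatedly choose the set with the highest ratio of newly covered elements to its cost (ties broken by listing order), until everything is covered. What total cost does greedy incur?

53

Pick 1: B4 adds 5 new (1, 2, 4, 7, 8) at cost 14 (ratio 5/14).
Pick 2: B2 adds 3 new (5, 6, 10) at cost 18 (ratio 3/18).
Pick 3: B5 adds 1 new (3) at cost 9 (ratio 1/9).
Pick 4: B3 adds 1 new (9) at cost 12 (ratio 1/12).
Greedy total cost: 14 + 18 + 9 + 12 = 53.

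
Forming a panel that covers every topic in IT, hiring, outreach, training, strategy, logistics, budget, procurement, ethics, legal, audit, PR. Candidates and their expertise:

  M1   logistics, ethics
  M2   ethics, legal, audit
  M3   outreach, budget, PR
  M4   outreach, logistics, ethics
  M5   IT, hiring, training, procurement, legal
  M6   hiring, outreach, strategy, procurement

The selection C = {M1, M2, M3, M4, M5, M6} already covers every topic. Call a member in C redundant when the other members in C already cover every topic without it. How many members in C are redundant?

Drop M1: the rest still cover every topic — redundant.
Drop M2: audit uncovered — not redundant.
Drop M3: budget, PR uncovered — not redundant.
Drop M4: the rest still cover every topic — redundant.
Drop M5: IT, training uncovered — not redundant.
Drop M6: strategy uncovered — not redundant.
2 redundant: M1, M4.

2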